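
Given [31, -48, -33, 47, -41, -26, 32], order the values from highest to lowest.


Original list: [31, -48, -33, 47, -41, -26, 32]
Repeatedly take the largest remaining element:
  Remaining [31, -48, -33, 47, -41, -26, 32] -> largest is 47
  Remaining [31, -48, -33, -41, -26, 32] -> largest is 32
  Remaining [31, -48, -33, -41, -26] -> largest is 31
  Remaining [-48, -33, -41, -26] -> largest is -26
  Remaining [-48, -33, -41] -> largest is -33
  Remaining [-48, -41] -> largest is -41
  Remaining [-48] -> largest is -48
Collecting the picks in order gives the descending list.
Final answer: [47, 32, 31, -26, -33, -41, -48]


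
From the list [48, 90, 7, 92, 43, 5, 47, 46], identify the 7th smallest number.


Sort ascending: [5, 7, 43, 46, 47, 48, 90, 92]
The 7th element (1-indexed) is at index 6.
Value = 90
Final answer: 90


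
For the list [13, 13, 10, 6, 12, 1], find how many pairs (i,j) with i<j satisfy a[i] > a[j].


For each element, count the later elements that are smaller than it:
  13 (index 0): smaller elements after it = [10, 6, 12, 1] -> 4
  13 (index 1): smaller elements after it = [10, 6, 12, 1] -> 4
  10 (index 2): smaller elements after it = [6, 1] -> 2
  6 (index 3): smaller elements after it = [1] -> 1
  12 (index 4): smaller elements after it = [1] -> 1
Total inversions = 4 + 4 + 2 + 1 + 1 = 12
Final answer: 12


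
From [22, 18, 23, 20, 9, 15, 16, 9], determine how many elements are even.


Check each element:
  22 is even
  18 is even
  23 is odd
  20 is even
  9 is odd
  15 is odd
  16 is even
  9 is odd
Evens: [22, 18, 20, 16]
Count of evens = 4
Final answer: 4


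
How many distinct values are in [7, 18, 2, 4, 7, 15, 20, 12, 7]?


List all unique values:
Distinct values: [2, 4, 7, 12, 15, 18, 20]
Count = 7
Final answer: 7


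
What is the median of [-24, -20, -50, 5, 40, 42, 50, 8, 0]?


First, sort the list: [-50, -24, -20, 0, 5, 8, 40, 42, 50]
The list has 9 elements (odd count).
The middle index is 4 (0-based), and the element there is 5.
Final answer: 5


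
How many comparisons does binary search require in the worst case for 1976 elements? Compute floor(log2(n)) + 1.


Binary search halves the search space each step.
Maximum comparisons = floor(log2(1976)) + 1
log2(1976) = 10.9484
floor(log2(1976)) = 10, so 10 + 1 = 11
Final answer: 11


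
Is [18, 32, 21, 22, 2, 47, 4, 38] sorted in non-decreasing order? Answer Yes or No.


Check consecutive pairs:
  18 <= 32? True
  32 <= 21? False
  21 <= 22? True
  22 <= 2? False
  2 <= 47? True
  47 <= 4? False
  4 <= 38? True
3 consecutive pair(s) are out of order, so the list is not sorted.
Final answer: No


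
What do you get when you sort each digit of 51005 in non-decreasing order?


The number 51005 has digits: 5, 1, 0, 0, 5
Sorted: 0, 0, 1, 5, 5
Joining the sorted digits gives the result.
Final answer: 00155


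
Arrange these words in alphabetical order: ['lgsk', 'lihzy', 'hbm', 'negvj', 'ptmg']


Compare strings character by character (the first differing letter decides):
  'hbm' < 'lgsk' since 'h' < 'l' at position 1
  'lgsk' < 'lihzy' since 'g' < 'i' at position 2
  'lihzy' < 'negvj' since 'l' < 'n' at position 1
  'negvj' < 'ptmg' since 'n' < 'p' at position 1
Chaining these comparisons gives the alphabetical order.
Final answer: ['hbm', 'lgsk', 'lihzy', 'negvj', 'ptmg']


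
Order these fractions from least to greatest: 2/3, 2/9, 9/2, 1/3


Convert to decimal for comparison:
  2/3 = 0.6667
  2/9 = 0.2222
  9/2 = 4.5
  1/3 = 0.3333
Decimals in increasing order: 0.2222 < 0.3333 < 0.6667 < 4.5
Writing each back as its fraction gives the sorted order.
Final answer: 2/9, 1/3, 2/3, 9/2


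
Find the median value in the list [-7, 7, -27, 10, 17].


First, sort the list: [-27, -7, 7, 10, 17]
The list has 5 elements (odd count).
The middle index is 2 (0-based), and the element there is 7.
Final answer: 7


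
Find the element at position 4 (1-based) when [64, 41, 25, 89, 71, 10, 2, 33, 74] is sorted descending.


Sort descending: [89, 74, 71, 64, 41, 33, 25, 10, 2]
The 4th element (1-indexed) is at index 3.
Value = 64
Final answer: 64


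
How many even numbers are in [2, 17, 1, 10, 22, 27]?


Check each element:
  2 is even
  17 is odd
  1 is odd
  10 is even
  22 is even
  27 is odd
Evens: [2, 10, 22]
Count of evens = 3
Final answer: 3


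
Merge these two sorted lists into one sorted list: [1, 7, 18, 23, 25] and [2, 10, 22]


List A: [1, 7, 18, 23, 25]
List B: [2, 10, 22]
Repeatedly compare the front elements and take the smaller:
  1 vs 2 -> take 1
  7 vs 2 -> take 2
  7 vs 10 -> take 7
  18 vs 10 -> take 10
  18 vs 22 -> take 18
  23 vs 22 -> take 22
  B is exhausted; append the rest of A: [23, 25]
Final answer: [1, 2, 7, 10, 18, 22, 23, 25]


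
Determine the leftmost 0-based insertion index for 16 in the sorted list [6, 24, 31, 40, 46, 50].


List is sorted: [6, 24, 31, 40, 46, 50]
We need the leftmost position where 16 can be inserted, i.e. the first index whose element is >= 16 (or the end of the list if none is).
Binary search with low=0, high=6 (0-based indices):
  low=0, high=6, mid=3: a[3]=40 >= 16, so high = 3
  low=0, high=3, mid=1: a[1]=24 >= 16, so high = 1
  low=0, high=1, mid=0: a[0]=6 < 16, so low = 1
Now low = high = 1, so the insertion index is 1.
Final answer: 1


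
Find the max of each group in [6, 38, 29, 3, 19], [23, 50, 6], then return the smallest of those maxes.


Find max of each group:
  Group 1: [6, 38, 29, 3, 19] -> max = 38
  Group 2: [23, 50, 6] -> max = 50
Maxes: [38, 50]
Minimum of maxes = 38
Final answer: 38


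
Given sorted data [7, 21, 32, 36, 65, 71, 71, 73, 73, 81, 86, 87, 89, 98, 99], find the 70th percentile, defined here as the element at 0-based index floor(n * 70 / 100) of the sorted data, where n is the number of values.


The dataset has n = 15 elements.
Index = floor(15 * 70 / 100) = floor(1050 / 100) = floor(10.5) = 10
Counting from index 0 in the sorted data, the element at index 10 is 86.
Final answer: 86


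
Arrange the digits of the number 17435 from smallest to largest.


The number 17435 has digits: 1, 7, 4, 3, 5
Sorted: 1, 3, 4, 5, 7
Joining the sorted digits gives the result.
Final answer: 13457


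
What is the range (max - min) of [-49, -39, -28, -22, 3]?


Maximum value: 3
Minimum value: -49
Range = 3 - (-49) = 52
Final answer: 52


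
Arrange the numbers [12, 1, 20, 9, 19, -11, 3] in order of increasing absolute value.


Compute absolute values:
  |12| = 12
  |1| = 1
  |20| = 20
  |9| = 9
  |19| = 19
  |-11| = 11
  |3| = 3
Absolute values in increasing order: 1 < 3 < 9 < 11 < 12 < 19 < 20
Listing the original numbers in that order gives the answer.
Final answer: [1, 3, 9, -11, 12, 19, 20]


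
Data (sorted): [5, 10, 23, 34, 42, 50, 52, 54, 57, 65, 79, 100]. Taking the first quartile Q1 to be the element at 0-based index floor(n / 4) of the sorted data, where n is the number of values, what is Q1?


The list has n = 12 elements.
Q1 index = floor(12 / 4) = floor(3) = 3
Counting from index 0 in the sorted data, the element at index 3 is 34.
Final answer: 34


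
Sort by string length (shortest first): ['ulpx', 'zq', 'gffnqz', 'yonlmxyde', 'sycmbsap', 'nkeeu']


Compute lengths:
  'ulpx' has length 4
  'zq' has length 2
  'gffnqz' has length 6
  'yonlmxyde' has length 9
  'sycmbsap' has length 8
  'nkeeu' has length 5
Lengths in increasing order: 2 < 4 < 5 < 6 < 8 < 9
Listing the words in that order gives the answer.
Final answer: ['zq', 'ulpx', 'nkeeu', 'gffnqz', 'sycmbsap', 'yonlmxyde']


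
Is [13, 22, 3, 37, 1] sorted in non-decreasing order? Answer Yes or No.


Check consecutive pairs:
  13 <= 22? True
  22 <= 3? False
  3 <= 37? True
  37 <= 1? False
2 consecutive pair(s) are out of order, so the list is not sorted.
Final answer: No


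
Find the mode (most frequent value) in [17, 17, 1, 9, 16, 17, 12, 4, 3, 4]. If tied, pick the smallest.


Count the frequency of each value:
  1 appears 1 time(s)
  3 appears 1 time(s)
  4 appears 2 time(s)
  9 appears 1 time(s)
  12 appears 1 time(s)
  16 appears 1 time(s)
  17 appears 3 time(s)
Maximum frequency is 3.
Only 17 reaches that frequency, so it is the mode.
Final answer: 17


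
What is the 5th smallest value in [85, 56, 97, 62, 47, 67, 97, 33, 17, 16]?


Sort ascending: [16, 17, 33, 47, 56, 62, 67, 85, 97, 97]
The 5th element (1-indexed) is at index 4.
Value = 56
Final answer: 56


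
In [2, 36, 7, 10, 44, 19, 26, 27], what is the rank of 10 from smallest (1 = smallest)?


Sort ascending: [2, 7, 10, 19, 26, 27, 36, 44]
Find 10 in the sorted list.
10 is at position 3 (1-indexed).
Final answer: 3


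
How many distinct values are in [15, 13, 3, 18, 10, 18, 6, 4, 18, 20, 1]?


List all unique values:
Distinct values: [1, 3, 4, 6, 10, 13, 15, 18, 20]
Count = 9
Final answer: 9


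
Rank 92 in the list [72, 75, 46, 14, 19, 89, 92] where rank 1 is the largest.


Sort descending: [92, 89, 75, 72, 46, 19, 14]
Find 92 in the sorted list.
92 is at position 1.
Final answer: 1


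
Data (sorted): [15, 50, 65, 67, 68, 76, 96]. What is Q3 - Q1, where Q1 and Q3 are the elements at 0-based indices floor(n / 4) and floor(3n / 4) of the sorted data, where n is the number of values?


The data has n = 7 elements.
Q1 index = floor(7 / 4) = floor(1.75) = 1; Q3 index = floor(3 * 7 / 4) = floor(5.25) = 5
Q1 = element at index 1 = 50
Q3 = element at index 5 = 76
IQR = 76 - 50 = 26
Final answer: 26


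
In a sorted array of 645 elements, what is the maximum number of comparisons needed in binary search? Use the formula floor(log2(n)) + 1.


Binary search halves the search space each step.
Maximum comparisons = floor(log2(645)) + 1
log2(645) = 9.3332
floor(log2(645)) = 9, so 9 + 1 = 10
Final answer: 10


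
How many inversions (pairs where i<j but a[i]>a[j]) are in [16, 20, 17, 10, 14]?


For each element, count the later elements that are smaller than it:
  16 (index 0): smaller elements after it = [10, 14] -> 2
  20 (index 1): smaller elements after it = [17, 10, 14] -> 3
  17 (index 2): smaller elements after it = [10, 14] -> 2
  10 (index 3): smaller elements after it = [] -> 0
Total inversions = 2 + 3 + 2 + 0 = 7
Final answer: 7


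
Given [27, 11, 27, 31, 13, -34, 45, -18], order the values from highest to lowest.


Original list: [27, 11, 27, 31, 13, -34, 45, -18]
Repeatedly take the largest remaining element:
  Remaining [27, 11, 27, 31, 13, -34, 45, -18] -> largest is 45
  Remaining [27, 11, 27, 31, 13, -34, -18] -> largest is 31
  Remaining [27, 11, 27, 13, -34, -18] -> largest is 27
  Remaining [11, 27, 13, -34, -18] -> largest is 27
  Remaining [11, 13, -34, -18] -> largest is 13
  Remaining [11, -34, -18] -> largest is 11
  Remaining [-34, -18] -> largest is -18
  Remaining [-34] -> largest is -34
Collecting the picks in order gives the descending list.
Final answer: [45, 31, 27, 27, 13, 11, -18, -34]


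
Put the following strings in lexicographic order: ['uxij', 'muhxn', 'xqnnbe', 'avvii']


Compare strings character by character (the first differing letter decides):
  'avvii' < 'muhxn' since 'a' < 'm' at position 1
  'muhxn' < 'uxij' since 'm' < 'u' at position 1
  'uxij' < 'xqnnbe' since 'u' < 'x' at position 1
Chaining these comparisons gives the alphabetical order.
Final answer: ['avvii', 'muhxn', 'uxij', 'xqnnbe']


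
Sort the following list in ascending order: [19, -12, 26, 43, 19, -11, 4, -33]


Original list: [19, -12, 26, 43, 19, -11, 4, -33]
Repeatedly take the smallest remaining element:
  Remaining [19, -12, 26, 43, 19, -11, 4, -33] -> smallest is -33
  Remaining [19, -12, 26, 43, 19, -11, 4] -> smallest is -12
  Remaining [19, 26, 43, 19, -11, 4] -> smallest is -11
  Remaining [19, 26, 43, 19, 4] -> smallest is 4
  Remaining [19, 26, 43, 19] -> smallest is 19
  Remaining [26, 43, 19] -> smallest is 19
  Remaining [26, 43] -> smallest is 26
  Remaining [43] -> smallest is 43
Collecting the picks in order gives the sorted list.
Final answer: [-33, -12, -11, 4, 19, 19, 26, 43]


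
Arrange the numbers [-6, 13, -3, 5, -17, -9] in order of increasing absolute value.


Compute absolute values:
  |-6| = 6
  |13| = 13
  |-3| = 3
  |5| = 5
  |-17| = 17
  |-9| = 9
Absolute values in increasing order: 3 < 5 < 6 < 9 < 13 < 17
Listing the original numbers in that order gives the answer.
Final answer: [-3, 5, -6, -9, 13, -17]


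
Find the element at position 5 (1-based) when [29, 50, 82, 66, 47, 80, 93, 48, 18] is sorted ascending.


Sort ascending: [18, 29, 47, 48, 50, 66, 80, 82, 93]
The 5th element (1-indexed) is at index 4.
Value = 50
Final answer: 50


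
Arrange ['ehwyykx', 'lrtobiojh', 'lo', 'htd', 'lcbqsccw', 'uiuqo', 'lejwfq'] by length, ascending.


Compute lengths:
  'ehwyykx' has length 7
  'lrtobiojh' has length 9
  'lo' has length 2
  'htd' has length 3
  'lcbqsccw' has length 8
  'uiuqo' has length 5
  'lejwfq' has length 6
Lengths in increasing order: 2 < 3 < 5 < 6 < 7 < 8 < 9
Listing the words in that order gives the answer.
Final answer: ['lo', 'htd', 'uiuqo', 'lejwfq', 'ehwyykx', 'lcbqsccw', 'lrtobiojh']


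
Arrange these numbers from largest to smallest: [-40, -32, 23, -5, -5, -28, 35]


Original list: [-40, -32, 23, -5, -5, -28, 35]
Repeatedly take the largest remaining element:
  Remaining [-40, -32, 23, -5, -5, -28, 35] -> largest is 35
  Remaining [-40, -32, 23, -5, -5, -28] -> largest is 23
  Remaining [-40, -32, -5, -5, -28] -> largest is -5
  Remaining [-40, -32, -5, -28] -> largest is -5
  Remaining [-40, -32, -28] -> largest is -28
  Remaining [-40, -32] -> largest is -32
  Remaining [-40] -> largest is -40
Collecting the picks in order gives the descending list.
Final answer: [35, 23, -5, -5, -28, -32, -40]


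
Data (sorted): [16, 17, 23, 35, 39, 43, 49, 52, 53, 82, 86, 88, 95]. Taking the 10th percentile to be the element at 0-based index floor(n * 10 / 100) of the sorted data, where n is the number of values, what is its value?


The dataset has n = 13 elements.
Index = floor(13 * 10 / 100) = floor(130 / 100) = floor(1.3) = 1
Counting from index 0 in the sorted data, the element at index 1 is 17.
Final answer: 17


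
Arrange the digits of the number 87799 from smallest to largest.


The number 87799 has digits: 8, 7, 7, 9, 9
Sorted: 7, 7, 8, 9, 9
Joining the sorted digits gives the result.
Final answer: 77899


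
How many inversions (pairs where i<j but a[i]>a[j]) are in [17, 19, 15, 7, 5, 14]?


For each element, count the later elements that are smaller than it:
  17 (index 0): smaller elements after it = [15, 7, 5, 14] -> 4
  19 (index 1): smaller elements after it = [15, 7, 5, 14] -> 4
  15 (index 2): smaller elements after it = [7, 5, 14] -> 3
  7 (index 3): smaller elements after it = [5] -> 1
  5 (index 4): smaller elements after it = [] -> 0
Total inversions = 4 + 4 + 3 + 1 + 0 = 12
Final answer: 12


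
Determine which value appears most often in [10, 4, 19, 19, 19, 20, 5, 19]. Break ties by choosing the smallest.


Count the frequency of each value:
  4 appears 1 time(s)
  5 appears 1 time(s)
  10 appears 1 time(s)
  19 appears 4 time(s)
  20 appears 1 time(s)
Maximum frequency is 4.
Only 19 reaches that frequency, so it is the mode.
Final answer: 19


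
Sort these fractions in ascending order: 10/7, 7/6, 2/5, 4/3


Convert to decimal for comparison:
  10/7 = 1.4286
  7/6 = 1.1667
  2/5 = 0.4
  4/3 = 1.3333
Decimals in increasing order: 0.4 < 1.1667 < 1.3333 < 1.4286
Writing each back as its fraction gives the sorted order.
Final answer: 2/5, 7/6, 4/3, 10/7


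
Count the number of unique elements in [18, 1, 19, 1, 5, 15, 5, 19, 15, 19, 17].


List all unique values:
Distinct values: [1, 5, 15, 17, 18, 19]
Count = 6
Final answer: 6


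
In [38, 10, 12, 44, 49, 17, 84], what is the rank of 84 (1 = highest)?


Sort descending: [84, 49, 44, 38, 17, 12, 10]
Find 84 in the sorted list.
84 is at position 1.
Final answer: 1


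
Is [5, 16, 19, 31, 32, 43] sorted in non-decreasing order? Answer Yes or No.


Check consecutive pairs:
  5 <= 16? True
  16 <= 19? True
  19 <= 31? True
  31 <= 32? True
  32 <= 43? True
Every consecutive pair is in order, so the list is non-decreasing.
Final answer: Yes


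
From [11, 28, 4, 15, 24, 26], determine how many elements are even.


Check each element:
  11 is odd
  28 is even
  4 is even
  15 is odd
  24 is even
  26 is even
Evens: [28, 4, 24, 26]
Count of evens = 4
Final answer: 4


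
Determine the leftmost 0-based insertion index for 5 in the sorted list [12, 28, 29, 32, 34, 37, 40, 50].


List is sorted: [12, 28, 29, 32, 34, 37, 40, 50]
We need the leftmost position where 5 can be inserted, i.e. the first index whose element is >= 5 (or the end of the list if none is).
Binary search with low=0, high=8 (0-based indices):
  low=0, high=8, mid=4: a[4]=34 >= 5, so high = 4
  low=0, high=4, mid=2: a[2]=29 >= 5, so high = 2
  low=0, high=2, mid=1: a[1]=28 >= 5, so high = 1
  low=0, high=1, mid=0: a[0]=12 >= 5, so high = 0
Now low = high = 0, so the insertion index is 0.
Final answer: 0


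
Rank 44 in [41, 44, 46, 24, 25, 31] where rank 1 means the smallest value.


Sort ascending: [24, 25, 31, 41, 44, 46]
Find 44 in the sorted list.
44 is at position 5 (1-indexed).
Final answer: 5


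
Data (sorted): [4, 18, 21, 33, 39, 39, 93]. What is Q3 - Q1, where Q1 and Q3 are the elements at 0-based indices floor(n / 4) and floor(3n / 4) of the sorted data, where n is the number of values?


The data has n = 7 elements.
Q1 index = floor(7 / 4) = floor(1.75) = 1; Q3 index = floor(3 * 7 / 4) = floor(5.25) = 5
Q1 = element at index 1 = 18
Q3 = element at index 5 = 39
IQR = 39 - 18 = 21
Final answer: 21


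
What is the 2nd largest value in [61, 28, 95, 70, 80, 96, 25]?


Sort descending: [96, 95, 80, 70, 61, 28, 25]
The 2nd element (1-indexed) is at index 1.
Value = 95
Final answer: 95


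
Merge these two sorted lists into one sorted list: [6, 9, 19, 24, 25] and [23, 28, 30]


List A: [6, 9, 19, 24, 25]
List B: [23, 28, 30]
Repeatedly compare the front elements and take the smaller:
  6 vs 23 -> take 6
  9 vs 23 -> take 9
  19 vs 23 -> take 19
  24 vs 23 -> take 23
  24 vs 28 -> take 24
  25 vs 28 -> take 25
  A is exhausted; append the rest of B: [28, 30]
Final answer: [6, 9, 19, 23, 24, 25, 28, 30]


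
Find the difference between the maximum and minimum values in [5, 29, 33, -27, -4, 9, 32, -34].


Maximum value: 33
Minimum value: -34
Range = 33 - (-34) = 67
Final answer: 67


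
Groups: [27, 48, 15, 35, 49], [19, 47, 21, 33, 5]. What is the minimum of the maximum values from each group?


Find max of each group:
  Group 1: [27, 48, 15, 35, 49] -> max = 49
  Group 2: [19, 47, 21, 33, 5] -> max = 47
Maxes: [49, 47]
Minimum of maxes = 47
Final answer: 47


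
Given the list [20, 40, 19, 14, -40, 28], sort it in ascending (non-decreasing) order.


Original list: [20, 40, 19, 14, -40, 28]
Repeatedly take the smallest remaining element:
  Remaining [20, 40, 19, 14, -40, 28] -> smallest is -40
  Remaining [20, 40, 19, 14, 28] -> smallest is 14
  Remaining [20, 40, 19, 28] -> smallest is 19
  Remaining [20, 40, 28] -> smallest is 20
  Remaining [40, 28] -> smallest is 28
  Remaining [40] -> smallest is 40
Collecting the picks in order gives the sorted list.
Final answer: [-40, 14, 19, 20, 28, 40]


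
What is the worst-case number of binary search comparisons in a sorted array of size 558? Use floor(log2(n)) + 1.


Binary search halves the search space each step.
Maximum comparisons = floor(log2(558)) + 1
log2(558) = 9.1241
floor(log2(558)) = 9, so 9 + 1 = 10
Final answer: 10


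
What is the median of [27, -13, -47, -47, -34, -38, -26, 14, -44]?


First, sort the list: [-47, -47, -44, -38, -34, -26, -13, 14, 27]
The list has 9 elements (odd count).
The middle index is 4 (0-based), and the element there is -34.
Final answer: -34


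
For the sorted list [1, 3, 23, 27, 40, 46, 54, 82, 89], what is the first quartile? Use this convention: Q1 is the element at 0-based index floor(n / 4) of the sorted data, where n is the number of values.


The list has n = 9 elements.
Q1 index = floor(9 / 4) = floor(2.25) = 2
Counting from index 0 in the sorted data, the element at index 2 is 23.
Final answer: 23


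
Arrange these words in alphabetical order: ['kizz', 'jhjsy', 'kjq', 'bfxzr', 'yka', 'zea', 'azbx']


Compare strings character by character (the first differing letter decides):
  'azbx' < 'bfxzr' since 'a' < 'b' at position 1
  'bfxzr' < 'jhjsy' since 'b' < 'j' at position 1
  'jhjsy' < 'kizz' since 'j' < 'k' at position 1
  'kizz' < 'kjq' since 'i' < 'j' at position 2
  'kjq' < 'yka' since 'k' < 'y' at position 1
  'yka' < 'zea' since 'y' < 'z' at position 1
Chaining these comparisons gives the alphabetical order.
Final answer: ['azbx', 'bfxzr', 'jhjsy', 'kizz', 'kjq', 'yka', 'zea']


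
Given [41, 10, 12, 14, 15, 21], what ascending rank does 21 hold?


Sort ascending: [10, 12, 14, 15, 21, 41]
Find 21 in the sorted list.
21 is at position 5 (1-indexed).
Final answer: 5


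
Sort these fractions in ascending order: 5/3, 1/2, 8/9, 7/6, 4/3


Convert to decimal for comparison:
  5/3 = 1.6667
  1/2 = 0.5
  8/9 = 0.8889
  7/6 = 1.1667
  4/3 = 1.3333
Decimals in increasing order: 0.5 < 0.8889 < 1.1667 < 1.3333 < 1.6667
Writing each back as its fraction gives the sorted order.
Final answer: 1/2, 8/9, 7/6, 4/3, 5/3


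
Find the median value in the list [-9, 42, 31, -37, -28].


First, sort the list: [-37, -28, -9, 31, 42]
The list has 5 elements (odd count).
The middle index is 2 (0-based), and the element there is -9.
Final answer: -9


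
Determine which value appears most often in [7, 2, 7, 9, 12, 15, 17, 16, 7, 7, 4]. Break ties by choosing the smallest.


Count the frequency of each value:
  2 appears 1 time(s)
  4 appears 1 time(s)
  7 appears 4 time(s)
  9 appears 1 time(s)
  12 appears 1 time(s)
  15 appears 1 time(s)
  16 appears 1 time(s)
  17 appears 1 time(s)
Maximum frequency is 4.
Only 7 reaches that frequency, so it is the mode.
Final answer: 7


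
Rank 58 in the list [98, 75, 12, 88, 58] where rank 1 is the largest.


Sort descending: [98, 88, 75, 58, 12]
Find 58 in the sorted list.
58 is at position 4.
Final answer: 4


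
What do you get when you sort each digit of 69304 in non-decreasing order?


The number 69304 has digits: 6, 9, 3, 0, 4
Sorted: 0, 3, 4, 6, 9
Joining the sorted digits gives the result.
Final answer: 03469


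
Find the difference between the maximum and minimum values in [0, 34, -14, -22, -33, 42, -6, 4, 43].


Maximum value: 43
Minimum value: -33
Range = 43 - (-33) = 76
Final answer: 76


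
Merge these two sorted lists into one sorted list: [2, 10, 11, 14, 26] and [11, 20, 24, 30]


List A: [2, 10, 11, 14, 26]
List B: [11, 20, 24, 30]
Repeatedly compare the front elements and take the smaller:
  2 vs 11 -> take 2
  10 vs 11 -> take 10
  11 vs 11 -> take 11
  14 vs 11 -> take 11
  14 vs 20 -> take 14
  26 vs 20 -> take 20
  26 vs 24 -> take 24
  26 vs 30 -> take 26
  A is exhausted; append the rest of B: [30]
Final answer: [2, 10, 11, 11, 14, 20, 24, 26, 30]


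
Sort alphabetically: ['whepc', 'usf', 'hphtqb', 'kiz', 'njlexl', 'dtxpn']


Compare strings character by character (the first differing letter decides):
  'dtxpn' < 'hphtqb' since 'd' < 'h' at position 1
  'hphtqb' < 'kiz' since 'h' < 'k' at position 1
  'kiz' < 'njlexl' since 'k' < 'n' at position 1
  'njlexl' < 'usf' since 'n' < 'u' at position 1
  'usf' < 'whepc' since 'u' < 'w' at position 1
Chaining these comparisons gives the alphabetical order.
Final answer: ['dtxpn', 'hphtqb', 'kiz', 'njlexl', 'usf', 'whepc']


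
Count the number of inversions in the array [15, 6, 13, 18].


For each element, count the later elements that are smaller than it:
  15 (index 0): smaller elements after it = [6, 13] -> 2
  6 (index 1): smaller elements after it = [] -> 0
  13 (index 2): smaller elements after it = [] -> 0
Total inversions = 2 + 0 + 0 = 2
Final answer: 2


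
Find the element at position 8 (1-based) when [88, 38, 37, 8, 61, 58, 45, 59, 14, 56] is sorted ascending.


Sort ascending: [8, 14, 37, 38, 45, 56, 58, 59, 61, 88]
The 8th element (1-indexed) is at index 7.
Value = 59
Final answer: 59


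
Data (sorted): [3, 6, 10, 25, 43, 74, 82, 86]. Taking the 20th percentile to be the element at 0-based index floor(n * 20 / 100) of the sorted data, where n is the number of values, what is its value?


The dataset has n = 8 elements.
Index = floor(8 * 20 / 100) = floor(160 / 100) = floor(1.6) = 1
Counting from index 0 in the sorted data, the element at index 1 is 6.
Final answer: 6


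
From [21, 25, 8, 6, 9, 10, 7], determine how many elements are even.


Check each element:
  21 is odd
  25 is odd
  8 is even
  6 is even
  9 is odd
  10 is even
  7 is odd
Evens: [8, 6, 10]
Count of evens = 3
Final answer: 3


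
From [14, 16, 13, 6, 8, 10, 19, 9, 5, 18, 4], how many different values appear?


List all unique values:
Distinct values: [4, 5, 6, 8, 9, 10, 13, 14, 16, 18, 19]
Count = 11
Final answer: 11


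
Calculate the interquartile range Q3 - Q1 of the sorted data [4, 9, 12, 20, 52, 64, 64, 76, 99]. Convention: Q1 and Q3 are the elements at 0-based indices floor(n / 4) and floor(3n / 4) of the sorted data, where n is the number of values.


The data has n = 9 elements.
Q1 index = floor(9 / 4) = floor(2.25) = 2; Q3 index = floor(3 * 9 / 4) = floor(6.75) = 6
Q1 = element at index 2 = 12
Q3 = element at index 6 = 64
IQR = 64 - 12 = 52
Final answer: 52


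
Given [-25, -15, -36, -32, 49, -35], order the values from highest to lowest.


Original list: [-25, -15, -36, -32, 49, -35]
Repeatedly take the largest remaining element:
  Remaining [-25, -15, -36, -32, 49, -35] -> largest is 49
  Remaining [-25, -15, -36, -32, -35] -> largest is -15
  Remaining [-25, -36, -32, -35] -> largest is -25
  Remaining [-36, -32, -35] -> largest is -32
  Remaining [-36, -35] -> largest is -35
  Remaining [-36] -> largest is -36
Collecting the picks in order gives the descending list.
Final answer: [49, -15, -25, -32, -35, -36]


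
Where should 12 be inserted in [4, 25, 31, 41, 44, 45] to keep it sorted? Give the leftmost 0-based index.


List is sorted: [4, 25, 31, 41, 44, 45]
We need the leftmost position where 12 can be inserted, i.e. the first index whose element is >= 12 (or the end of the list if none is).
Binary search with low=0, high=6 (0-based indices):
  low=0, high=6, mid=3: a[3]=41 >= 12, so high = 3
  low=0, high=3, mid=1: a[1]=25 >= 12, so high = 1
  low=0, high=1, mid=0: a[0]=4 < 12, so low = 1
Now low = high = 1, so the insertion index is 1.
Final answer: 1


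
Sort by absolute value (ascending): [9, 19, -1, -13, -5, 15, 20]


Compute absolute values:
  |9| = 9
  |19| = 19
  |-1| = 1
  |-13| = 13
  |-5| = 5
  |15| = 15
  |20| = 20
Absolute values in increasing order: 1 < 5 < 9 < 13 < 15 < 19 < 20
Listing the original numbers in that order gives the answer.
Final answer: [-1, -5, 9, -13, 15, 19, 20]


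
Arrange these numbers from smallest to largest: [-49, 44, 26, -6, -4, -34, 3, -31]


Original list: [-49, 44, 26, -6, -4, -34, 3, -31]
Repeatedly take the smallest remaining element:
  Remaining [-49, 44, 26, -6, -4, -34, 3, -31] -> smallest is -49
  Remaining [44, 26, -6, -4, -34, 3, -31] -> smallest is -34
  Remaining [44, 26, -6, -4, 3, -31] -> smallest is -31
  Remaining [44, 26, -6, -4, 3] -> smallest is -6
  Remaining [44, 26, -4, 3] -> smallest is -4
  Remaining [44, 26, 3] -> smallest is 3
  Remaining [44, 26] -> smallest is 26
  Remaining [44] -> smallest is 44
Collecting the picks in order gives the sorted list.
Final answer: [-49, -34, -31, -6, -4, 3, 26, 44]


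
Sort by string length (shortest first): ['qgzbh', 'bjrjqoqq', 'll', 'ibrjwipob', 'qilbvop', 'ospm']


Compute lengths:
  'qgzbh' has length 5
  'bjrjqoqq' has length 8
  'll' has length 2
  'ibrjwipob' has length 9
  'qilbvop' has length 7
  'ospm' has length 4
Lengths in increasing order: 2 < 4 < 5 < 7 < 8 < 9
Listing the words in that order gives the answer.
Final answer: ['ll', 'ospm', 'qgzbh', 'qilbvop', 'bjrjqoqq', 'ibrjwipob']


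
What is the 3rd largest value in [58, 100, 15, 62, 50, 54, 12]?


Sort descending: [100, 62, 58, 54, 50, 15, 12]
The 3rd element (1-indexed) is at index 2.
Value = 58
Final answer: 58


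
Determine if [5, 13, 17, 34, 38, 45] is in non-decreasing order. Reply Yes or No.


Check consecutive pairs:
  5 <= 13? True
  13 <= 17? True
  17 <= 34? True
  34 <= 38? True
  38 <= 45? True
Every consecutive pair is in order, so the list is non-decreasing.
Final answer: Yes


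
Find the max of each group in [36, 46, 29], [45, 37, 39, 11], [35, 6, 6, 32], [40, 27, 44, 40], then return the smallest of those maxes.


Find max of each group:
  Group 1: [36, 46, 29] -> max = 46
  Group 2: [45, 37, 39, 11] -> max = 45
  Group 3: [35, 6, 6, 32] -> max = 35
  Group 4: [40, 27, 44, 40] -> max = 44
Maxes: [46, 45, 35, 44]
Minimum of maxes = 35
Final answer: 35


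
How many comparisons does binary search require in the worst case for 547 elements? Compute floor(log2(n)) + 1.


Binary search halves the search space each step.
Maximum comparisons = floor(log2(547)) + 1
log2(547) = 9.0954
floor(log2(547)) = 9, so 9 + 1 = 10
Final answer: 10


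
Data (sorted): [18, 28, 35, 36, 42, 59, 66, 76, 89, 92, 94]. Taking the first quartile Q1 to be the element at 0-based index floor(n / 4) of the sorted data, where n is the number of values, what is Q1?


The list has n = 11 elements.
Q1 index = floor(11 / 4) = floor(2.75) = 2
Counting from index 0 in the sorted data, the element at index 2 is 35.
Final answer: 35


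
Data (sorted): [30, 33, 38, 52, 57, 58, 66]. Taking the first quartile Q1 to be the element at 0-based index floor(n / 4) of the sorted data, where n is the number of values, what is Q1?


The list has n = 7 elements.
Q1 index = floor(7 / 4) = floor(1.75) = 1
Counting from index 0 in the sorted data, the element at index 1 is 33.
Final answer: 33


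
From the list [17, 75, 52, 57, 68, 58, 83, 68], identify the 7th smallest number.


Sort ascending: [17, 52, 57, 58, 68, 68, 75, 83]
The 7th element (1-indexed) is at index 6.
Value = 75
Final answer: 75


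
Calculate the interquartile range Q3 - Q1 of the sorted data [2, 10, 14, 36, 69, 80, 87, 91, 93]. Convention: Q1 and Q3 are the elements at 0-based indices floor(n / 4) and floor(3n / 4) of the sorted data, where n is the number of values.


The data has n = 9 elements.
Q1 index = floor(9 / 4) = floor(2.25) = 2; Q3 index = floor(3 * 9 / 4) = floor(6.75) = 6
Q1 = element at index 2 = 14
Q3 = element at index 6 = 87
IQR = 87 - 14 = 73
Final answer: 73


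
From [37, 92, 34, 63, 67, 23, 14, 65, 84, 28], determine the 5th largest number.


Sort descending: [92, 84, 67, 65, 63, 37, 34, 28, 23, 14]
The 5th element (1-indexed) is at index 4.
Value = 63
Final answer: 63


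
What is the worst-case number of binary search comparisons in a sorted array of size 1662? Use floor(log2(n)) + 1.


Binary search halves the search space each step.
Maximum comparisons = floor(log2(1662)) + 1
log2(1662) = 10.6987
floor(log2(1662)) = 10, so 10 + 1 = 11
Final answer: 11


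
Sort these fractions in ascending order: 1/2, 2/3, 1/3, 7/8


Convert to decimal for comparison:
  1/2 = 0.5
  2/3 = 0.6667
  1/3 = 0.3333
  7/8 = 0.875
Decimals in increasing order: 0.3333 < 0.5 < 0.6667 < 0.875
Writing each back as its fraction gives the sorted order.
Final answer: 1/3, 1/2, 2/3, 7/8


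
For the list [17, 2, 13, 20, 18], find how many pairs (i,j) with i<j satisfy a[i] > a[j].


For each element, count the later elements that are smaller than it:
  17 (index 0): smaller elements after it = [2, 13] -> 2
  2 (index 1): smaller elements after it = [] -> 0
  13 (index 2): smaller elements after it = [] -> 0
  20 (index 3): smaller elements after it = [18] -> 1
Total inversions = 2 + 0 + 0 + 1 = 3
Final answer: 3


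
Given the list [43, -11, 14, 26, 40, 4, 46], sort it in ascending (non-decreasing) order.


Original list: [43, -11, 14, 26, 40, 4, 46]
Repeatedly take the smallest remaining element:
  Remaining [43, -11, 14, 26, 40, 4, 46] -> smallest is -11
  Remaining [43, 14, 26, 40, 4, 46] -> smallest is 4
  Remaining [43, 14, 26, 40, 46] -> smallest is 14
  Remaining [43, 26, 40, 46] -> smallest is 26
  Remaining [43, 40, 46] -> smallest is 40
  Remaining [43, 46] -> smallest is 43
  Remaining [46] -> smallest is 46
Collecting the picks in order gives the sorted list.
Final answer: [-11, 4, 14, 26, 40, 43, 46]


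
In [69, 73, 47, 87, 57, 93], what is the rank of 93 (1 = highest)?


Sort descending: [93, 87, 73, 69, 57, 47]
Find 93 in the sorted list.
93 is at position 1.
Final answer: 1


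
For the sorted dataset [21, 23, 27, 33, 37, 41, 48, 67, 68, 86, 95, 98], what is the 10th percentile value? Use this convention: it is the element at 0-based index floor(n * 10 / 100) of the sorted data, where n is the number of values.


The dataset has n = 12 elements.
Index = floor(12 * 10 / 100) = floor(120 / 100) = floor(1.2) = 1
Counting from index 0 in the sorted data, the element at index 1 is 23.
Final answer: 23


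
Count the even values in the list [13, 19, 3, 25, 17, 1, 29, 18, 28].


Check each element:
  13 is odd
  19 is odd
  3 is odd
  25 is odd
  17 is odd
  1 is odd
  29 is odd
  18 is even
  28 is even
Evens: [18, 28]
Count of evens = 2
Final answer: 2


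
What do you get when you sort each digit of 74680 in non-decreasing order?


The number 74680 has digits: 7, 4, 6, 8, 0
Sorted: 0, 4, 6, 7, 8
Joining the sorted digits gives the result.
Final answer: 04678


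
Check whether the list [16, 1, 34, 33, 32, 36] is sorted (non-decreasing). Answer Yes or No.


Check consecutive pairs:
  16 <= 1? False
  1 <= 34? True
  34 <= 33? False
  33 <= 32? False
  32 <= 36? True
3 consecutive pair(s) are out of order, so the list is not sorted.
Final answer: No


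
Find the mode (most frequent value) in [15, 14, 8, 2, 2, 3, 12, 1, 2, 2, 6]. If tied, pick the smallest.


Count the frequency of each value:
  1 appears 1 time(s)
  2 appears 4 time(s)
  3 appears 1 time(s)
  6 appears 1 time(s)
  8 appears 1 time(s)
  12 appears 1 time(s)
  14 appears 1 time(s)
  15 appears 1 time(s)
Maximum frequency is 4.
Only 2 reaches that frequency, so it is the mode.
Final answer: 2


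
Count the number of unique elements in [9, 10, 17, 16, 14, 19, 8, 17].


List all unique values:
Distinct values: [8, 9, 10, 14, 16, 17, 19]
Count = 7
Final answer: 7


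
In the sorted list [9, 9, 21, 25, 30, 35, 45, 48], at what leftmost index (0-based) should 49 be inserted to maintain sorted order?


List is sorted: [9, 9, 21, 25, 30, 35, 45, 48]
We need the leftmost position where 49 can be inserted, i.e. the first index whose element is >= 49 (or the end of the list if none is).
Binary search with low=0, high=8 (0-based indices):
  low=0, high=8, mid=4: a[4]=30 < 49, so low = 5
  low=5, high=8, mid=6: a[6]=45 < 49, so low = 7
  low=7, high=8, mid=7: a[7]=48 < 49, so low = 8
Now low = high = 8, so the insertion index is 8.
Final answer: 8


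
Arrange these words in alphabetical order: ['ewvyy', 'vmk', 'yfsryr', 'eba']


Compare strings character by character (the first differing letter decides):
  'eba' < 'ewvyy' since 'b' < 'w' at position 2
  'ewvyy' < 'vmk' since 'e' < 'v' at position 1
  'vmk' < 'yfsryr' since 'v' < 'y' at position 1
Chaining these comparisons gives the alphabetical order.
Final answer: ['eba', 'ewvyy', 'vmk', 'yfsryr']


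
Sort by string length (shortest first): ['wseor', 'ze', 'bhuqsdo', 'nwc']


Compute lengths:
  'wseor' has length 5
  'ze' has length 2
  'bhuqsdo' has length 7
  'nwc' has length 3
Lengths in increasing order: 2 < 3 < 5 < 7
Listing the words in that order gives the answer.
Final answer: ['ze', 'nwc', 'wseor', 'bhuqsdo']


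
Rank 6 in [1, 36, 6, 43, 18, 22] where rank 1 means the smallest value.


Sort ascending: [1, 6, 18, 22, 36, 43]
Find 6 in the sorted list.
6 is at position 2 (1-indexed).
Final answer: 2


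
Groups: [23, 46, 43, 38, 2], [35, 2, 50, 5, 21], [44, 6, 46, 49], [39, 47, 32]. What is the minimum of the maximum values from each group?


Find max of each group:
  Group 1: [23, 46, 43, 38, 2] -> max = 46
  Group 2: [35, 2, 50, 5, 21] -> max = 50
  Group 3: [44, 6, 46, 49] -> max = 49
  Group 4: [39, 47, 32] -> max = 47
Maxes: [46, 50, 49, 47]
Minimum of maxes = 46
Final answer: 46


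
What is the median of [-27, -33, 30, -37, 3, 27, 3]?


First, sort the list: [-37, -33, -27, 3, 3, 27, 30]
The list has 7 elements (odd count).
The middle index is 3 (0-based), and the element there is 3.
Final answer: 3


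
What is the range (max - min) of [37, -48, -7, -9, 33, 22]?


Maximum value: 37
Minimum value: -48
Range = 37 - (-48) = 85
Final answer: 85


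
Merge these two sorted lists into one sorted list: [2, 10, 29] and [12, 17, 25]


List A: [2, 10, 29]
List B: [12, 17, 25]
Repeatedly compare the front elements and take the smaller:
  2 vs 12 -> take 2
  10 vs 12 -> take 10
  29 vs 12 -> take 12
  29 vs 17 -> take 17
  29 vs 25 -> take 25
  B is exhausted; append the rest of A: [29]
Final answer: [2, 10, 12, 17, 25, 29]


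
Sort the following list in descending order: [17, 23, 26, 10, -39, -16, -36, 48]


Original list: [17, 23, 26, 10, -39, -16, -36, 48]
Repeatedly take the largest remaining element:
  Remaining [17, 23, 26, 10, -39, -16, -36, 48] -> largest is 48
  Remaining [17, 23, 26, 10, -39, -16, -36] -> largest is 26
  Remaining [17, 23, 10, -39, -16, -36] -> largest is 23
  Remaining [17, 10, -39, -16, -36] -> largest is 17
  Remaining [10, -39, -16, -36] -> largest is 10
  Remaining [-39, -16, -36] -> largest is -16
  Remaining [-39, -36] -> largest is -36
  Remaining [-39] -> largest is -39
Collecting the picks in order gives the descending list.
Final answer: [48, 26, 23, 17, 10, -16, -36, -39]


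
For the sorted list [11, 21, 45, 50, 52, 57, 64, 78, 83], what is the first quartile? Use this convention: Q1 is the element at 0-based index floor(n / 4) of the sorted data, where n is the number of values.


The list has n = 9 elements.
Q1 index = floor(9 / 4) = floor(2.25) = 2
Counting from index 0 in the sorted data, the element at index 2 is 45.
Final answer: 45


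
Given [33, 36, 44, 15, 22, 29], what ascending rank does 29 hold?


Sort ascending: [15, 22, 29, 33, 36, 44]
Find 29 in the sorted list.
29 is at position 3 (1-indexed).
Final answer: 3


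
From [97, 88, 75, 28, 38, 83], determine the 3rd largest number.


Sort descending: [97, 88, 83, 75, 38, 28]
The 3rd element (1-indexed) is at index 2.
Value = 83
Final answer: 83


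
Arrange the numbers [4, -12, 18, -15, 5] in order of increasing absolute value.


Compute absolute values:
  |4| = 4
  |-12| = 12
  |18| = 18
  |-15| = 15
  |5| = 5
Absolute values in increasing order: 4 < 5 < 12 < 15 < 18
Listing the original numbers in that order gives the answer.
Final answer: [4, 5, -12, -15, 18]


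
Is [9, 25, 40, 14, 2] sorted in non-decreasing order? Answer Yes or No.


Check consecutive pairs:
  9 <= 25? True
  25 <= 40? True
  40 <= 14? False
  14 <= 2? False
2 consecutive pair(s) are out of order, so the list is not sorted.
Final answer: No


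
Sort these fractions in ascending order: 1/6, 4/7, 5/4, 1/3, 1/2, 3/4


Convert to decimal for comparison:
  1/6 = 0.1667
  4/7 = 0.5714
  5/4 = 1.25
  1/3 = 0.3333
  1/2 = 0.5
  3/4 = 0.75
Decimals in increasing order: 0.1667 < 0.3333 < 0.5 < 0.5714 < 0.75 < 1.25
Writing each back as its fraction gives the sorted order.
Final answer: 1/6, 1/3, 1/2, 4/7, 3/4, 5/4


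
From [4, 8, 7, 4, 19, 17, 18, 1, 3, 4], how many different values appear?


List all unique values:
Distinct values: [1, 3, 4, 7, 8, 17, 18, 19]
Count = 8
Final answer: 8
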